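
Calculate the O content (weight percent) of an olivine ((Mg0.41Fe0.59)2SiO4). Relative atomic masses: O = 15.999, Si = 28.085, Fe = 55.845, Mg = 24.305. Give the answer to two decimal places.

35.97 weight percent

Formula mass = 0.82·24.305 + 1.18·55.845 + 1·28.085 + 4·15.999 = 177.908 g/mol, of which 63.996 g is O.
So O makes up 63.996/177.908 = 0.3597 of the mass, i.e. 35.97%.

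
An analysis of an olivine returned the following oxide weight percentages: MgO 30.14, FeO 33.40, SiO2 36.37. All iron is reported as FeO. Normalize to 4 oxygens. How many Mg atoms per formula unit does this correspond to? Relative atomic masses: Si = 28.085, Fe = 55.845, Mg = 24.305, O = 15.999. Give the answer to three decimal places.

1.234 Mg apfu

30.14 wt% MgO ÷ 40.304 g/mol = 0.74782 mol, giving 0.74782 Mg and 0.74782 O.
33.40 wt% FeO ÷ 71.844 g/mol = 0.46490 mol, giving 0.46490 Fe and 0.46490 O.
36.37 wt% SiO2 ÷ 60.083 g/mol = 0.60533 mol, giving 0.60533 Si and 1.21066 O.
Oxygen sums to 2.42338; scaling by 4/2.42338 = 1.65059 puts the formula on 4 O.
Mg: 0.74782 × 1.65059 = 1.234 atoms per formula unit.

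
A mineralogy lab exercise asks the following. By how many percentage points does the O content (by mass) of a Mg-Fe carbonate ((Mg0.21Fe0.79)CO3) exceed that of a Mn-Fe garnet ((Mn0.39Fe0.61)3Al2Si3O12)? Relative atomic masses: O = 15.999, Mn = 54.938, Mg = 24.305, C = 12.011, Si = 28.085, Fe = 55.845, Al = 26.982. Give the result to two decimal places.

5.29 percentage points

O in (Mg0.21Fe0.79)CO3: molar mass 109.230 g/mol; 3×15.999 = 47.997 g → 43.94 wt%.
O in (Mn0.39Fe0.61)3Al2Si3O12: molar mass 496.681 g/mol; 12×15.999 = 191.988 g → 38.65 wt%.
Difference = 43.94 − 38.65 = 5.29 percentage points.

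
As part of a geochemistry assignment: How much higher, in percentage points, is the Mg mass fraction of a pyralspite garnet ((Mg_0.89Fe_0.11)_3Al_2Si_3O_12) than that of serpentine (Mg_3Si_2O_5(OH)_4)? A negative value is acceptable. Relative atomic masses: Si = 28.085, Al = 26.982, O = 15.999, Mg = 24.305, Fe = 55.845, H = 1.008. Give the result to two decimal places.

Mg in (Mg_0.89Fe_0.11)_3Al_2Si_3O_12: molar mass 413.530 g/mol; 2.67×24.305 = 64.894 g → 15.69 wt%.
Mg in Mg_3Si_2O_5(OH)_4: molar mass 277.108 g/mol; 3×24.305 = 72.915 g → 26.31 wt%.
Difference = 15.69 − 26.31 = -10.62 percentage points.

-10.62 percentage points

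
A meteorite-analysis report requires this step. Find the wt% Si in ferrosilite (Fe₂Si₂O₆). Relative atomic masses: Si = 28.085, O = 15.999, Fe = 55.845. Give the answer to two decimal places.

M(Fe₂Si₂O₆) = 263.854 g/mol.
Si contributes 2 × 28.085 = 56.170 g per mole.
56.170/263.854 = 0.2129 → 21.29%.

21.29 weight percent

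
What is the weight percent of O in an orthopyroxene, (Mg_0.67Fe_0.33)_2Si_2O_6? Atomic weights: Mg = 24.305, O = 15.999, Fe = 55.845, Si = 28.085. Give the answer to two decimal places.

43.32 wt%

Molar mass of (Mg_0.67Fe_0.33)_2Si_2O_6: 1.34×24.305 + 0.66×55.845 + 2×28.085 + 6×15.999 = 221.590 g/mol.
Mass of O per formula unit: 6 × 15.999 = 95.994 g.
Weight fraction O = 95.994 / 221.590 = 0.4332.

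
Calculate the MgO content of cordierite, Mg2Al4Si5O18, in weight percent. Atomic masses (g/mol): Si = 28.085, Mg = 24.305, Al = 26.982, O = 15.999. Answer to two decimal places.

13.78 wt%

Formula mass = 584.945 g/mol.
2 Mg → 2.0000 mol MgO per formula unit; M(MgO) = 40.304, so MgO mass = 80.608 g.
80.608/584.945 × 100 = 13.78 wt%.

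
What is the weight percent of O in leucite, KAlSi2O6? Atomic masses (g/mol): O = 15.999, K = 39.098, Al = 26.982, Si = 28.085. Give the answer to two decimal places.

Molar mass of KAlSi2O6: 1×39.098 + 1×26.982 + 2×28.085 + 6×15.999 = 218.244 g/mol.
Mass of O per formula unit: 6 × 15.999 = 95.994 g.
Weight fraction O = 95.994 / 218.244 = 0.4398.

43.98 mass %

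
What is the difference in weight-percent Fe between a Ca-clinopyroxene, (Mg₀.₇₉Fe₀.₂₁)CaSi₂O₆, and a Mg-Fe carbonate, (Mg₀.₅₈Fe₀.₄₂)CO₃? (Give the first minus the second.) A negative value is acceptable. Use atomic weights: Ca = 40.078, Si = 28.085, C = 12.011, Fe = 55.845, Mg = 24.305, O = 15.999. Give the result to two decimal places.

M((Mg₀.₇₉Fe₀.₂₁)CaSi₂O₆) = 223.170 g/mol, so wt% Fe = 11.727/223.170 × 100 = 5.25%.
M((Mg₀.₅₈Fe₀.₄₂)CO₃) = 97.560 g/mol, so wt% Fe = 23.455/97.560 × 100 = 24.04%.
5.25 − 24.04 = -18.79 pp.

-18.79 percentage points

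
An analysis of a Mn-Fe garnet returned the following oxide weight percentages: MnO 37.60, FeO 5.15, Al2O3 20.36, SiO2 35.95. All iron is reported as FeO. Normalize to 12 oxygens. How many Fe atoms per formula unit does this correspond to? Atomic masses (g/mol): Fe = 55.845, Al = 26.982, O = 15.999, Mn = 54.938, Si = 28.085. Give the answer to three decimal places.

0.359 Fe apfu

37.60 wt% MnO ÷ 70.937 g/mol = 0.53005 mol, giving 0.53005 Mn and 0.53005 O.
5.15 wt% FeO ÷ 71.844 g/mol = 0.07168 mol, giving 0.07168 Fe and 0.07168 O.
20.36 wt% Al2O3 ÷ 101.961 g/mol = 0.19968 mol, giving 0.39936 Al and 0.59904 O.
35.95 wt% SiO2 ÷ 60.083 g/mol = 0.59834 mol, giving 0.59834 Si and 1.19668 O.
Oxygen sums to 2.39745; scaling by 12/2.39745 = 5.00532 puts the formula on 12 O.
Fe: 0.07168 × 5.00532 = 0.359 atoms per formula unit.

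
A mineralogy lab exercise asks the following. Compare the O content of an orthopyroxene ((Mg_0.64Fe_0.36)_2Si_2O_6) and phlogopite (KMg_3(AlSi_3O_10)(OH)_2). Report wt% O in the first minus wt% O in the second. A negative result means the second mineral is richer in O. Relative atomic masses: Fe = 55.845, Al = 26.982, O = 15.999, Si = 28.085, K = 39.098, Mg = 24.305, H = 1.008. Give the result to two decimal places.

-3.06 percentage points

First mineral: 95.994 g O in 223.483 g formula = 42.95 wt% O.
Second mineral: 191.988 g O in 417.254 g formula = 46.01 wt% O.
42.95% − 46.01% gives a difference of -3.06 percentage points.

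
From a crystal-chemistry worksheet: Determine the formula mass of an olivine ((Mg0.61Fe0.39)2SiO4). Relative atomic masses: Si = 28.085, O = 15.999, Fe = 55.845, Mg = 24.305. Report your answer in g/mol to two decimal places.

165.29 g/mol

Mg: 1.22 × 24.305 = 29.6521
Fe: 0.78 × 55.845 = 43.5591
Si: 1 × 28.085 = 28.0850
O: 4 × 15.999 = 63.9960
Summing the contributions gives the formula mass.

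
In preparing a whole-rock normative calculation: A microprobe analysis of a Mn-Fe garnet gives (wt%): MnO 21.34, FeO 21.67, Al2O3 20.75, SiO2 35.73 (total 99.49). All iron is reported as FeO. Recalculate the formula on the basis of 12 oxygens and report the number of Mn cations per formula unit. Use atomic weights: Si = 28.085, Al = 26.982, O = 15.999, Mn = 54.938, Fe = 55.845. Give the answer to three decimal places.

1.503 Mn apfu

21.34 wt% MnO ÷ 70.937 g/mol = 0.30083 mol, giving 0.30083 Mn and 0.30083 O.
21.67 wt% FeO ÷ 71.844 g/mol = 0.30163 mol, giving 0.30163 Fe and 0.30163 O.
20.75 wt% Al2O3 ÷ 101.961 g/mol = 0.20351 mol, giving 0.40702 Al and 0.61053 O.
35.73 wt% SiO2 ÷ 60.083 g/mol = 0.59468 mol, giving 0.59468 Si and 1.18936 O.
Oxygen sums to 2.40235; scaling by 12/2.40235 = 4.99511 puts the formula on 12 O.
Mn: 0.30083 × 4.99511 = 1.503 atoms per formula unit.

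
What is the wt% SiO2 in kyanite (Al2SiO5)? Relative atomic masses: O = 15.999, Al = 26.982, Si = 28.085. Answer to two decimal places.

37.08 wt%

Formula mass = 162.044 g/mol.
1 Si → 1.0000 mol SiO2 per formula unit; M(SiO2) = 60.083, so SiO2 mass = 60.083 g.
60.083/162.044 × 100 = 37.08 wt%.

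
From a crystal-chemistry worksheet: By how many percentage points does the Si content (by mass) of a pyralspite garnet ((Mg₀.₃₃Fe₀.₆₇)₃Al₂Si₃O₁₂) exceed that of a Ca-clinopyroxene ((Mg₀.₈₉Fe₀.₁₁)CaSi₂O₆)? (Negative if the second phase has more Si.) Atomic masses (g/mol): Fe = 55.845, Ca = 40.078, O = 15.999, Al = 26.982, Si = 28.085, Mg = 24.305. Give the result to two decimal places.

M((Mg₀.₃₃Fe₀.₆₇)₃Al₂Si₃O₁₂) = 466.517 g/mol, so wt% Si = 84.255/466.517 × 100 = 18.06%.
M((Mg₀.₈₉Fe₀.₁₁)CaSi₂O₆) = 220.016 g/mol, so wt% Si = 56.170/220.016 × 100 = 25.53%.
18.06 − 25.53 = -7.47 pp.

-7.47 percentage points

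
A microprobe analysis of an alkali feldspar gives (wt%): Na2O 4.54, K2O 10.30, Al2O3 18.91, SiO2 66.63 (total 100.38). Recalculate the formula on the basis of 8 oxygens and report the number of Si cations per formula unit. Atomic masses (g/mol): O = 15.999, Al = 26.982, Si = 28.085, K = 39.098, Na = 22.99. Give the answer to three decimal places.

3.000 Si apfu

Na2O (M=61.979): mol = 0.07325; Na = 0.14650, O = 0.07325.
K2O (M=94.195): mol = 0.10935; K = 0.21870, O = 0.10935.
Al2O3 (M=101.961): mol = 0.18546; Al = 0.37092, O = 0.55638.
SiO2 (M=60.083): mol = 1.10897; Si = 1.10897, O = 2.21794.
ΣO = 2.95692; factor = 8/ΣO = 2.70552.
Si apfu = 1.10897 × 2.70552 = 3.000.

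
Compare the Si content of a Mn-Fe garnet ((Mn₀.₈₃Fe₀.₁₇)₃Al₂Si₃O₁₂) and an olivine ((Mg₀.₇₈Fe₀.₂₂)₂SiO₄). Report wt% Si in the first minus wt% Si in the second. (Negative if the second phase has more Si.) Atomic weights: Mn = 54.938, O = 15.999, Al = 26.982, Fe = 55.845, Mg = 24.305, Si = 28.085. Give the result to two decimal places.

First mineral: 84.255 g Si in 495.484 g formula = 17.00 wt% Si.
Second mineral: 28.085 g Si in 154.569 g formula = 18.17 wt% Si.
17.00% − 18.17% gives a difference of -1.17 percentage points.

-1.17 percentage points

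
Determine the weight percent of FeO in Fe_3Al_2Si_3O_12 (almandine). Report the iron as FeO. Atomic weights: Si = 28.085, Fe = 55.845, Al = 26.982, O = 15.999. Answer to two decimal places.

43.30 wt%

Molar mass of Fe_3Al_2Si_3O_12 = 3*55.845 + 2*26.982 + 3*28.085 + 12*15.999 = 497.742 g/mol.
Each formula unit contains 3 Fe, equivalent to 3/1 = 3.0000 mol FeO.
M(FeO) = 1×55.845 + 1×15.999 = 71.844 g/mol.
Mass of FeO per formula unit = 3.0000 × 71.844 = 215.532 g.
FeO wt% = 215.532 / 497.742 × 100 = 43.30%.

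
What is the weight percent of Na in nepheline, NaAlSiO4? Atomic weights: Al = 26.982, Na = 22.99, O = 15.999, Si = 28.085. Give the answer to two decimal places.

Molar mass of NaAlSiO4: 1*22.99 + 1*26.982 + 1*28.085 + 4*15.999 = 142.053 g/mol.
Mass of Na per formula unit: 1 × 22.99 = 22.990 g.
Weight fraction Na = 22.990 / 142.053 = 0.1618.

16.18 wt%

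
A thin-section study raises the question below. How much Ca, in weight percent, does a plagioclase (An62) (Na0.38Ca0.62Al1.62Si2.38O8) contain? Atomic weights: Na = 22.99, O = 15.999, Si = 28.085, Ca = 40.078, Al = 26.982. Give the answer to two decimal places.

M(Na0.38Ca0.62Al1.62Si2.38O8) = 272.130 g/mol.
Ca contributes 0.62 × 40.078 = 24.848 g per mole.
24.848/272.130 = 0.0913 → 9.13%.

9.13 weight percent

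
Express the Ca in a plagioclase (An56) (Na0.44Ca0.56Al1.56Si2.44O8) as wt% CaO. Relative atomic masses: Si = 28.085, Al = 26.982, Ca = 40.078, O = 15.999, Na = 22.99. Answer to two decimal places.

M(Na0.44Ca0.56Al1.56Si2.44O8) = 271.171 g/mol; M(CaO) = 56.077 g/mol.
Moles CaO per formula unit = 0.56 Ca ÷ 1 = 0.5600.
CaO fraction = (0.5600 × 56.077) / 271.171 = 31.403/271.171 = 0.1158.

11.58 wt%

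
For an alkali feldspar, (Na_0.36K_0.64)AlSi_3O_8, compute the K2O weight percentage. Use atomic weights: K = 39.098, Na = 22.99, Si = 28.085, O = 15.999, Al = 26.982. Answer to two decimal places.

M((Na_0.36K_0.64)AlSi_3O_8) = 272.528 g/mol; M(K2O) = 94.195 g/mol.
Moles K2O per formula unit = 0.64 K ÷ 2 = 0.3200.
K2O fraction = (0.3200 × 94.195) / 272.528 = 30.142/272.528 = 0.1106.

11.06 wt%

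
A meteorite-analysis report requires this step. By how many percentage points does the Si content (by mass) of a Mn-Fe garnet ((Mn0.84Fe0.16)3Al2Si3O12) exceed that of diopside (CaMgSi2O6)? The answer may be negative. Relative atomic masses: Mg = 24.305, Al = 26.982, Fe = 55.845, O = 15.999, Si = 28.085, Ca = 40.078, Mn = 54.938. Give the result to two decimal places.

M((Mn0.84Fe0.16)3Al2Si3O12) = 495.456 g/mol, so wt% Si = 84.255/495.456 × 100 = 17.01%.
M(CaMgSi2O6) = 216.547 g/mol, so wt% Si = 56.170/216.547 × 100 = 25.94%.
17.01 − 25.94 = -8.93 pp.

-8.93 percentage points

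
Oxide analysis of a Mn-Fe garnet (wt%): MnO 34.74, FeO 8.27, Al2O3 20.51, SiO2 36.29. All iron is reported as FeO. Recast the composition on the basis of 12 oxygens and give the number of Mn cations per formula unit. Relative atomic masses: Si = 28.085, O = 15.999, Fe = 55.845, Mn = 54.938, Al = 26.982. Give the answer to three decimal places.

MnO: 34.74/70.937 = 0.48973 mol → 0.48973 mol Mn, 0.48973 mol O.
FeO: 8.27/71.844 = 0.11511 mol → 0.11511 mol Fe, 0.11511 mol O.
Al2O3: 20.51/101.961 = 0.20116 mol → 0.40232 mol Al, 0.60348 mol O.
SiO2: 36.29/60.083 = 0.60400 mol → 0.60400 mol Si, 1.20800 mol O.
Total oxygen = 2.41632 mol. Normalization factor = 12/2.41632 = 4.96623.
Mn per 12 O = 0.48973 × 4.96623 = 2.432.

2.432 Mn apfu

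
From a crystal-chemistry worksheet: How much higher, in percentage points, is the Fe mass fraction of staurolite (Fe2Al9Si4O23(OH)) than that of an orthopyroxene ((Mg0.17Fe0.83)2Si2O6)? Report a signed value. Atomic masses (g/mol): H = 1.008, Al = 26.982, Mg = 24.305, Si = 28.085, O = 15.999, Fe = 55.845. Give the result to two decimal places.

-23.51 percentage points

M(Fe2Al9Si4O23(OH)) = 851.852 g/mol, so wt% Fe = 111.690/851.852 × 100 = 13.11%.
M((Mg0.17Fe0.83)2Si2O6) = 253.130 g/mol, so wt% Fe = 92.703/253.130 × 100 = 36.62%.
13.11 − 36.62 = -23.51 pp.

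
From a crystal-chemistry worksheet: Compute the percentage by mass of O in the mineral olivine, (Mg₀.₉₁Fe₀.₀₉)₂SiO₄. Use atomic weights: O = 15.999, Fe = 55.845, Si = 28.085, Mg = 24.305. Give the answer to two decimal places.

43.72 mass %

Formula mass = 1.82*24.305 + 0.18*55.845 + 1*28.085 + 4*15.999 = 146.368 g/mol, of which 63.996 g is O.
So O makes up 63.996/146.368 = 0.4372 of the mass, i.e. 43.72%.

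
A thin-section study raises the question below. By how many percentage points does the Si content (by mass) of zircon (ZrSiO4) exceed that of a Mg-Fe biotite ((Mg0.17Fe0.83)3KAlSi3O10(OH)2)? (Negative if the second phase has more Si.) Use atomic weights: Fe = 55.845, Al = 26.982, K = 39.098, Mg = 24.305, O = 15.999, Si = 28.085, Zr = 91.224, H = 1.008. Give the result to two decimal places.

First mineral: 28.085 g Si in 183.305 g formula = 15.32 wt% Si.
Second mineral: 84.255 g Si in 495.789 g formula = 16.99 wt% Si.
15.32% − 16.99% gives a difference of -1.67 percentage points.

-1.67 percentage points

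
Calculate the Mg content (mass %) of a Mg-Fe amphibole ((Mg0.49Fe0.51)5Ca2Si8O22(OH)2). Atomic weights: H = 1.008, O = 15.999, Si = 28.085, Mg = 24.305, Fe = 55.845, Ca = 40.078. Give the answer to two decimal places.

M((Mg0.49Fe0.51)5Ca2Si8O22(OH)2) = 892.780 g/mol.
Mg contributes 2.45 × 24.305 = 59.547 g per mole.
59.547/892.780 = 0.0667 → 6.67%.

6.67 mass %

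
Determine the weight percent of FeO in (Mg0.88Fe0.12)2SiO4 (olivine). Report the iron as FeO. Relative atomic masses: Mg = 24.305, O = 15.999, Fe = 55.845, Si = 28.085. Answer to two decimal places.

Molar mass of (Mg0.88Fe0.12)2SiO4 = 1.76×24.305 + 0.24×55.845 + 1×28.085 + 4×15.999 = 148.261 g/mol.
Each formula unit contains 0.24 Fe, equivalent to 0.24/1 = 0.2400 mol FeO.
M(FeO) = 1×55.845 + 1×15.999 = 71.844 g/mol.
Mass of FeO per formula unit = 0.2400 × 71.844 = 17.243 g.
FeO wt% = 17.243 / 148.261 × 100 = 11.63%.

11.63 wt%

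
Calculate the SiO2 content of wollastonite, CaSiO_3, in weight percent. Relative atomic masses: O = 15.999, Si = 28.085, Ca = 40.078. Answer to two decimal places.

51.72 wt%

Molar mass of CaSiO_3 = 1·40.078 + 1·28.085 + 3·15.999 = 116.160 g/mol.
Each formula unit contains 1 Si, equivalent to 1/1 = 1.0000 mol SiO2.
M(SiO2) = 1×28.085 + 2×15.999 = 60.083 g/mol.
Mass of SiO2 per formula unit = 1.0000 × 60.083 = 60.083 g.
SiO2 wt% = 60.083 / 116.160 × 100 = 51.72%.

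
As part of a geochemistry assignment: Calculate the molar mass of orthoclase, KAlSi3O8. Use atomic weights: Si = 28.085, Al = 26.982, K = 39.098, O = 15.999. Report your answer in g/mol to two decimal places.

278.33 g/mol

M = 1·39.098 + 1·26.982 + 3·28.085 + 8·15.999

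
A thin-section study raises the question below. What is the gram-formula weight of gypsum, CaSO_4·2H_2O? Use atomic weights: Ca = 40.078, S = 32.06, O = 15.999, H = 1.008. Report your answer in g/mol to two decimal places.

172.16 g/mol

M = 1·40.078 + 1·32.06 + 6·15.999 + 4·1.008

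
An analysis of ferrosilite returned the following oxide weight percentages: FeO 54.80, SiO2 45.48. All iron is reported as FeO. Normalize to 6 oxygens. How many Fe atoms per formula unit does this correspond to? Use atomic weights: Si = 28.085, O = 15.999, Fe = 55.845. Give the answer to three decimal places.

54.80 wt% FeO ÷ 71.844 g/mol = 0.76276 mol, giving 0.76276 Fe and 0.76276 O.
45.48 wt% SiO2 ÷ 60.083 g/mol = 0.75695 mol, giving 0.75695 Si and 1.51390 O.
Oxygen sums to 2.27666; scaling by 6/2.27666 = 2.63544 puts the formula on 6 O.
Fe: 0.76276 × 2.63544 = 2.010 atoms per formula unit.

2.010 Fe apfu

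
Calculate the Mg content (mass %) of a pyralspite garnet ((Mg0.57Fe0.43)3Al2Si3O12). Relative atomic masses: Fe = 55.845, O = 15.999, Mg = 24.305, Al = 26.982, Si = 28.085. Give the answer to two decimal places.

Molar mass of (Mg0.57Fe0.43)3Al2Si3O12: 1.71·24.305 + 1.29·55.845 + 2·26.982 + 3·28.085 + 12·15.999 = 443.809 g/mol.
Mass of Mg per formula unit: 1.71 × 24.305 = 41.562 g.
Weight fraction Mg = 41.562 / 443.809 = 0.0936.

9.36 mass %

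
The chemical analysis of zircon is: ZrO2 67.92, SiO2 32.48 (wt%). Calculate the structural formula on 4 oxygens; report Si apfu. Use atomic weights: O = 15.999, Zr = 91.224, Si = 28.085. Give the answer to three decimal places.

0.990 Si apfu

ZrO2: 67.92/123.222 = 0.55120 mol → 0.55120 mol Zr, 1.10240 mol O.
SiO2: 32.48/60.083 = 0.54059 mol → 0.54059 mol Si, 1.08118 mol O.
Total oxygen = 2.18358 mol. Normalization factor = 4/2.18358 = 1.83185.
Si per 4 O = 0.54059 × 1.83185 = 0.990.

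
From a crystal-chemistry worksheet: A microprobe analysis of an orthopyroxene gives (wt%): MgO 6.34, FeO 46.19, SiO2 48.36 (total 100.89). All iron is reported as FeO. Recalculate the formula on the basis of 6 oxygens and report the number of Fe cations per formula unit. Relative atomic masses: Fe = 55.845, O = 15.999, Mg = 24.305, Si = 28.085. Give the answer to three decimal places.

MgO: 6.34/40.304 = 0.15730 mol → 0.15730 mol Mg, 0.15730 mol O.
FeO: 46.19/71.844 = 0.64292 mol → 0.64292 mol Fe, 0.64292 mol O.
SiO2: 48.36/60.083 = 0.80489 mol → 0.80489 mol Si, 1.60978 mol O.
Total oxygen = 2.41000 mol. Normalization factor = 6/2.41000 = 2.48963.
Fe per 6 O = 0.64292 × 2.48963 = 1.601.

1.601 Fe apfu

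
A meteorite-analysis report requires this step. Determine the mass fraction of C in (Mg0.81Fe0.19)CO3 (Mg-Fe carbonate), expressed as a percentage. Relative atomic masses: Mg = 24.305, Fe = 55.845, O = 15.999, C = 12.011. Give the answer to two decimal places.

M((Mg0.81Fe0.19)CO3) = 90.306 g/mol.
C contributes 1 × 12.011 = 12.011 g per mole.
12.011/90.306 = 0.1330 → 13.30%.

13.30 mass %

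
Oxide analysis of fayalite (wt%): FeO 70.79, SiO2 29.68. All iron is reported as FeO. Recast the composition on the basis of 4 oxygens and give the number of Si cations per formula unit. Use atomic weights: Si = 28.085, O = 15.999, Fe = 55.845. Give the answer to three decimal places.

70.79 wt% FeO ÷ 71.844 g/mol = 0.98533 mol, giving 0.98533 Fe and 0.98533 O.
29.68 wt% SiO2 ÷ 60.083 g/mol = 0.49398 mol, giving 0.49398 Si and 0.98796 O.
Oxygen sums to 1.97329; scaling by 4/1.97329 = 2.02707 puts the formula on 4 O.
Si: 0.49398 × 2.02707 = 1.001 atoms per formula unit.

1.001 Si apfu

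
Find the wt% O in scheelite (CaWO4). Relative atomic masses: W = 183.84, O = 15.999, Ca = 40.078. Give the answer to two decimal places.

Formula mass = 1*40.078 + 1*183.84 + 4*15.999 = 287.914 g/mol, of which 63.996 g is O.
So O makes up 63.996/287.914 = 0.2223 of the mass, i.e. 22.23%.

22.23 weight percent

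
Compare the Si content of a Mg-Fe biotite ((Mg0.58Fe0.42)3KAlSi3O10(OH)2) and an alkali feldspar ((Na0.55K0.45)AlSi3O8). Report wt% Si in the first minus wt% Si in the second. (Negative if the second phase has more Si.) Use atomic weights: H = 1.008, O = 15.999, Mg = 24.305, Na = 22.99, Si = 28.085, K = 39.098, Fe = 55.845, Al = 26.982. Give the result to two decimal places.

M((Mg0.58Fe0.42)3KAlSi3O10(OH)2) = 456.994 g/mol, so wt% Si = 84.255/456.994 × 100 = 18.44%.
M((Na0.55K0.45)AlSi3O8) = 269.468 g/mol, so wt% Si = 84.255/269.468 × 100 = 31.27%.
18.44 − 31.27 = -12.83 pp.

-12.83 percentage points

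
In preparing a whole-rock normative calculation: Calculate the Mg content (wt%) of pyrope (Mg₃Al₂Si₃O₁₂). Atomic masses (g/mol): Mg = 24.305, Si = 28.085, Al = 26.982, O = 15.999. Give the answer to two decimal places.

18.09 wt%

M(Mg₃Al₂Si₃O₁₂) = 403.122 g/mol.
Mg contributes 3 × 24.305 = 72.915 g per mole.
72.915/403.122 = 0.1809 → 18.09%.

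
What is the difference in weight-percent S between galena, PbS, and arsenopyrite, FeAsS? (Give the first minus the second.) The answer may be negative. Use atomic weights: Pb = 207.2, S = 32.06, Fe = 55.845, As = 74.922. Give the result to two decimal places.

S in PbS: molar mass 239.260 g/mol; 1×32.06 = 32.060 g → 13.40 wt%.
S in FeAsS: molar mass 162.827 g/mol; 1×32.06 = 32.060 g → 19.69 wt%.
Difference = 13.40 − 19.69 = -6.29 percentage points.

-6.29 percentage points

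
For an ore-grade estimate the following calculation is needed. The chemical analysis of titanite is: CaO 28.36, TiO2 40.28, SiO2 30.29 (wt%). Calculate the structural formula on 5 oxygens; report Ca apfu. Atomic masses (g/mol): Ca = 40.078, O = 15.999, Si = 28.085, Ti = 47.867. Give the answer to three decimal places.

CaO: 28.36/56.077 = 0.50573 mol → 0.50573 mol Ca, 0.50573 mol O.
TiO2: 40.28/79.865 = 0.50435 mol → 0.50435 mol Ti, 1.00870 mol O.
SiO2: 30.29/60.083 = 0.50414 mol → 0.50414 mol Si, 1.00828 mol O.
Total oxygen = 2.52271 mol. Normalization factor = 5/2.52271 = 1.98200.
Ca per 5 O = 0.50573 × 1.98200 = 1.002.

1.002 Ca apfu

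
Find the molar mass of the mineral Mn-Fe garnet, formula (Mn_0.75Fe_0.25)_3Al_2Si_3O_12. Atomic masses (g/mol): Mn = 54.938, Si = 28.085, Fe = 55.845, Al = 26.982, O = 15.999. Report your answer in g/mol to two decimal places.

M = 2.25(54.938) + 0.75(55.845) + 2(26.982) + 3(28.085) + 12(15.999)

495.70 g/mol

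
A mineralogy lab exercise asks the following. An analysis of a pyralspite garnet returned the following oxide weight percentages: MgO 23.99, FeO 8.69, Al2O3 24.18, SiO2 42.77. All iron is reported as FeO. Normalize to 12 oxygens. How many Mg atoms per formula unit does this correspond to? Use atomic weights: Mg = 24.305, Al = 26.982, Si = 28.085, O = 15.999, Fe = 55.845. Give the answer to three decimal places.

2.505 Mg apfu

23.99 wt% MgO ÷ 40.304 g/mol = 0.59523 mol, giving 0.59523 Mg and 0.59523 O.
8.69 wt% FeO ÷ 71.844 g/mol = 0.12096 mol, giving 0.12096 Fe and 0.12096 O.
24.18 wt% Al2O3 ÷ 101.961 g/mol = 0.23715 mol, giving 0.47430 Al and 0.71145 O.
42.77 wt% SiO2 ÷ 60.083 g/mol = 0.71185 mol, giving 0.71185 Si and 1.42370 O.
Oxygen sums to 2.85134; scaling by 12/2.85134 = 4.20855 puts the formula on 12 O.
Mg: 0.59523 × 4.20855 = 2.505 atoms per formula unit.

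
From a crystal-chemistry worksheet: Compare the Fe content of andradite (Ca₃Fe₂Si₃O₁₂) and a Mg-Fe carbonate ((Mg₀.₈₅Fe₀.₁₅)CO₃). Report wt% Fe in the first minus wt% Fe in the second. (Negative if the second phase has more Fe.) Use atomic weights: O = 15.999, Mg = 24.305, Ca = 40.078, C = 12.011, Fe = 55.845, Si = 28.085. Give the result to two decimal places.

First mineral: 111.690 g Fe in 508.167 g formula = 21.98 wt% Fe.
Second mineral: 8.377 g Fe in 89.044 g formula = 9.41 wt% Fe.
21.98% − 9.41% gives a difference of 12.57 percentage points.

12.57 percentage points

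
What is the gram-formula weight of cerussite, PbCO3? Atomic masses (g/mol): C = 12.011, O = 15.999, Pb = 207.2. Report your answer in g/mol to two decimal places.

The formula mass is the sum 1·207.2 + 1·12.011 + 3·15.999.

267.21 g/mol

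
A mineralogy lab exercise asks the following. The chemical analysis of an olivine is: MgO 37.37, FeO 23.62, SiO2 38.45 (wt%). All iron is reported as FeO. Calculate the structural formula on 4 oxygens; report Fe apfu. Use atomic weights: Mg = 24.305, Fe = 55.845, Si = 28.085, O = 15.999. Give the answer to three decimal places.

MgO (M=40.304): mol = 0.92720; Mg = 0.92720, O = 0.92720.
FeO (M=71.844): mol = 0.32877; Fe = 0.32877, O = 0.32877.
SiO2 (M=60.083): mol = 0.63995; Si = 0.63995, O = 1.27990.
ΣO = 2.53587; factor = 4/ΣO = 1.57737.
Fe apfu = 0.32877 × 1.57737 = 0.519.

0.519 Fe apfu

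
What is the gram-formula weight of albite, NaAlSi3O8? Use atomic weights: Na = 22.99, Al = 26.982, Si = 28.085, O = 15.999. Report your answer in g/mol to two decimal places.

The formula mass is the sum 1·22.99 + 1·26.982 + 3·28.085 + 8·15.999.

262.22 g/mol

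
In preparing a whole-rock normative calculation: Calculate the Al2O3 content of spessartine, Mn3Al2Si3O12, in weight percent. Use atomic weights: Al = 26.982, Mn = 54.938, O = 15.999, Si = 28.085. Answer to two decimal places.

20.60 wt%

Formula mass = 495.021 g/mol.
2 Al → 1.0000 mol Al2O3 per formula unit; M(Al2O3) = 101.961, so Al2O3 mass = 101.961 g.
101.961/495.021 × 100 = 20.60 wt%.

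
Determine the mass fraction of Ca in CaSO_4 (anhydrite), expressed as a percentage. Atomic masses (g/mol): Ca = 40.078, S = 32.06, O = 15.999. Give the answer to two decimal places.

29.44 wt%

Molar mass of CaSO_4: 1×40.078 + 1×32.06 + 4×15.999 = 136.134 g/mol.
Mass of Ca per formula unit: 1 × 40.078 = 40.078 g.
Weight fraction Ca = 40.078 / 136.134 = 0.2944.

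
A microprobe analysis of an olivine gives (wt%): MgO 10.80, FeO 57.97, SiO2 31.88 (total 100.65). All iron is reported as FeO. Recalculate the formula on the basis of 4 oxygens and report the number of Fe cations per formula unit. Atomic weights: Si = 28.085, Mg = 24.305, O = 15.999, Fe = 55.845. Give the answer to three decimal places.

1.511 Fe apfu

MgO: 10.80/40.304 = 0.26796 mol → 0.26796 mol Mg, 0.26796 mol O.
FeO: 57.97/71.844 = 0.80689 mol → 0.80689 mol Fe, 0.80689 mol O.
SiO2: 31.88/60.083 = 0.53060 mol → 0.53060 mol Si, 1.06120 mol O.
Total oxygen = 2.13605 mol. Normalization factor = 4/2.13605 = 1.87262.
Fe per 4 O = 0.80689 × 1.87262 = 1.511.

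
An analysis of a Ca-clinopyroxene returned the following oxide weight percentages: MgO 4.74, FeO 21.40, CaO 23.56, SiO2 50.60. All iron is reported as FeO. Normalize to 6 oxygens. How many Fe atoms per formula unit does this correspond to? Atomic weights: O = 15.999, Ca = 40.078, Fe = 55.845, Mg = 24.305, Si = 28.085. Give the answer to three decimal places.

0.709 Fe apfu

MgO: 4.74/40.304 = 0.11761 mol → 0.11761 mol Mg, 0.11761 mol O.
FeO: 21.40/71.844 = 0.29787 mol → 0.29787 mol Fe, 0.29787 mol O.
CaO: 23.56/56.077 = 0.42014 mol → 0.42014 mol Ca, 0.42014 mol O.
SiO2: 50.60/60.083 = 0.84217 mol → 0.84217 mol Si, 1.68434 mol O.
Total oxygen = 2.51996 mol. Normalization factor = 6/2.51996 = 2.38099.
Fe per 6 O = 0.29787 × 2.38099 = 0.709.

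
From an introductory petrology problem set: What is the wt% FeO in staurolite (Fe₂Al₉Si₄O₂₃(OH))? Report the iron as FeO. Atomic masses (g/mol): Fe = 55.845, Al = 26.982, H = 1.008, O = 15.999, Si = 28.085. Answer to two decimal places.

16.87 wt%

Molar mass of Fe₂Al₉Si₄O₂₃(OH) = 2*55.845 + 9*26.982 + 4*28.085 + 24*15.999 + 1*1.008 = 851.852 g/mol.
Each formula unit contains 2 Fe, equivalent to 2/1 = 2.0000 mol FeO.
M(FeO) = 1×55.845 + 1×15.999 = 71.844 g/mol.
Mass of FeO per formula unit = 2.0000 × 71.844 = 143.688 g.
FeO wt% = 143.688 / 851.852 × 100 = 16.87%.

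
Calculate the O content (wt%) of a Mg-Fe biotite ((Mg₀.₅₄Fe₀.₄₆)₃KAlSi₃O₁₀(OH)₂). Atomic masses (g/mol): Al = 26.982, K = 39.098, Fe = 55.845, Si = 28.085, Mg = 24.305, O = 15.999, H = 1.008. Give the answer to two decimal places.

Molar mass of (Mg₀.₅₄Fe₀.₄₆)₃KAlSi₃O₁₀(OH)₂: 1.62*24.305 + 1.38*55.845 + 1*39.098 + 1*26.982 + 3*28.085 + 12*15.999 + 2*1.008 = 460.779 g/mol.
Mass of O per formula unit: 12 × 15.999 = 191.988 g.
Weight fraction O = 191.988 / 460.779 = 0.4167.

41.67 wt%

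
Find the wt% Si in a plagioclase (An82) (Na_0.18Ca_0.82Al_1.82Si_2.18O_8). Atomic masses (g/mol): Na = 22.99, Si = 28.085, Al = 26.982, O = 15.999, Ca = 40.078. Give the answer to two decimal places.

22.24 mass %

Formula mass = 0.18*22.99 + 0.82*40.078 + 1.82*26.982 + 2.18*28.085 + 8*15.999 = 275.327 g/mol, of which 61.225 g is Si.
So Si makes up 61.225/275.327 = 0.2224 of the mass, i.e. 22.24%.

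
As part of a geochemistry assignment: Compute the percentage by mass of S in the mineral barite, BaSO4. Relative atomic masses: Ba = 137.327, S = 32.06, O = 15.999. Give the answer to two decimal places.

M(BaSO4) = 233.383 g/mol.
S contributes 1 × 32.06 = 32.060 g per mole.
32.060/233.383 = 0.1374 → 13.74%.

13.74 mass %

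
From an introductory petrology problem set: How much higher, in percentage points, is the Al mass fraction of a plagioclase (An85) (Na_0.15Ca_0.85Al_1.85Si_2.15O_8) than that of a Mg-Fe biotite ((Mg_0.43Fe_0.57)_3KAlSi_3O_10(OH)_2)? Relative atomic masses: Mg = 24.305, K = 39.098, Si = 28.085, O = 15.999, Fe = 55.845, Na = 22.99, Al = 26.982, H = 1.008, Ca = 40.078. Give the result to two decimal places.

12.37 percentage points

Al in Na_0.15Ca_0.85Al_1.85Si_2.15O_8: molar mass 275.806 g/mol; 1.85×26.982 = 49.917 g → 18.10 wt%.
Al in (Mg_0.43Fe_0.57)_3KAlSi_3O_10(OH)_2: molar mass 471.187 g/mol; 1×26.982 = 26.982 g → 5.73 wt%.
Difference = 18.10 − 5.73 = 12.37 percentage points.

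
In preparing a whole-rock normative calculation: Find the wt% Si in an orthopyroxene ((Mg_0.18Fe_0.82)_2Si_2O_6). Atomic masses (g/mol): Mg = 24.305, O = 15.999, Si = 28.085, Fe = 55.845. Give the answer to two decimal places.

Molar mass of (Mg_0.18Fe_0.82)_2Si_2O_6: 0.36×24.305 + 1.64×55.845 + 2×28.085 + 6×15.999 = 252.500 g/mol.
Mass of Si per formula unit: 2 × 28.085 = 56.170 g.
Weight fraction Si = 56.170 / 252.500 = 0.2225.

22.25 wt%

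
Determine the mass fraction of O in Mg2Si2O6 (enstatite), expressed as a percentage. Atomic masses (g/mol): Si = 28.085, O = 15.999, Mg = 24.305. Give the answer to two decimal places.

47.81 weight percent

Formula mass = 2*24.305 + 2*28.085 + 6*15.999 = 200.774 g/mol, of which 95.994 g is O.
So O makes up 95.994/200.774 = 0.4781 of the mass, i.e. 47.81%.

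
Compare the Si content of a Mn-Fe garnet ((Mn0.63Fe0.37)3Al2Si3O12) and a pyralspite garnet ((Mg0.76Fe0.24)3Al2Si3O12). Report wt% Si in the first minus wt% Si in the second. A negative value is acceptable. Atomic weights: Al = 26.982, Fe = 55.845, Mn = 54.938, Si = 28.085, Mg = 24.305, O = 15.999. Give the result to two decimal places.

-2.80 percentage points

Si in (Mn0.63Fe0.37)3Al2Si3O12: molar mass 496.028 g/mol; 3×28.085 = 84.255 g → 16.99 wt%.
Si in (Mg0.76Fe0.24)3Al2Si3O12: molar mass 425.831 g/mol; 3×28.085 = 84.255 g → 19.79 wt%.
Difference = 16.99 − 19.79 = -2.80 percentage points.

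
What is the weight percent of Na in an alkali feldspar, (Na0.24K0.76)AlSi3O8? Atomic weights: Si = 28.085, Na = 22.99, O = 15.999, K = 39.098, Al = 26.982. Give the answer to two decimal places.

Formula mass = 0.24·22.99 + 0.76·39.098 + 1·26.982 + 3·28.085 + 8·15.999 = 274.461 g/mol, of which 5.518 g is Na.
So Na makes up 5.518/274.461 = 0.0201 of the mass, i.e. 2.01%.

2.01 weight percent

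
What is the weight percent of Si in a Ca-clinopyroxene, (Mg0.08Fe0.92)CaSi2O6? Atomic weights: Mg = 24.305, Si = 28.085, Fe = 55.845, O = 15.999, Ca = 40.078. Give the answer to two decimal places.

22.87 weight percent

Formula mass = 0.08*24.305 + 0.92*55.845 + 1*40.078 + 2*28.085 + 6*15.999 = 245.564 g/mol, of which 56.170 g is Si.
So Si makes up 56.170/245.564 = 0.2287 of the mass, i.e. 22.87%.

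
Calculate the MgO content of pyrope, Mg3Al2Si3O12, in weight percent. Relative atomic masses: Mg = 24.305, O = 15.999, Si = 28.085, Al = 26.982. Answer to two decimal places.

29.99 wt%

Formula mass = 403.122 g/mol.
3 Mg → 3.0000 mol MgO per formula unit; M(MgO) = 40.304, so MgO mass = 120.912 g.
120.912/403.122 × 100 = 29.99 wt%.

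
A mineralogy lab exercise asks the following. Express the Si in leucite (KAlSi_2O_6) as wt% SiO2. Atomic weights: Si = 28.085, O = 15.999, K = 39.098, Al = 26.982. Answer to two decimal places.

Formula mass = 218.244 g/mol.
2 Si → 2.0000 mol SiO2 per formula unit; M(SiO2) = 60.083, so SiO2 mass = 120.166 g.
120.166/218.244 × 100 = 55.06 wt%.

55.06 wt%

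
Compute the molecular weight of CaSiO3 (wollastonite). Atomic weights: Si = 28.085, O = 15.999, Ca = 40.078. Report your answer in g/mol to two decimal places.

Ca: 1 × 40.078 = 40.0780
Si: 1 × 28.085 = 28.0850
O: 3 × 15.999 = 47.9970
Summing the contributions gives the formula mass.

116.16 g/mol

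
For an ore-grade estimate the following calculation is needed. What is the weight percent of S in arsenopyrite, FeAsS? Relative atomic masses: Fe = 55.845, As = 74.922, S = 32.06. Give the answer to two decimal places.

M(FeAsS) = 162.827 g/mol.
S contributes 1 × 32.06 = 32.060 g per mole.
32.060/162.827 = 0.1969 → 19.69%.

19.69 wt%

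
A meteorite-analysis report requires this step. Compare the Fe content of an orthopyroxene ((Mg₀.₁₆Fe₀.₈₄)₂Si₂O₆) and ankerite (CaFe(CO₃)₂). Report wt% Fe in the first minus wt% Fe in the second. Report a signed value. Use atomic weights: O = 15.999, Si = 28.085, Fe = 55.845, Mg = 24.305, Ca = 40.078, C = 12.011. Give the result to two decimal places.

11.11 percentage points

M((Mg₀.₁₆Fe₀.₈₄)₂Si₂O₆) = 253.761 g/mol, so wt% Fe = 93.820/253.761 × 100 = 36.97%.
M(CaFe(CO₃)₂) = 215.939 g/mol, so wt% Fe = 55.845/215.939 × 100 = 25.86%.
36.97 − 25.86 = 11.11 pp.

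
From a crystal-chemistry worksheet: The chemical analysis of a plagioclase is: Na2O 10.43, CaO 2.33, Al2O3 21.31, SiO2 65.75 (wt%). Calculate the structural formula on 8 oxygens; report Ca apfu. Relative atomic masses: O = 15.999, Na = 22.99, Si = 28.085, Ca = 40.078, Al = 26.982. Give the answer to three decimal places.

0.110 Ca apfu

10.43 wt% Na2O ÷ 61.979 g/mol = 0.16828 mol, giving 0.33656 Na and 0.16828 O.
2.33 wt% CaO ÷ 56.077 g/mol = 0.04155 mol, giving 0.04155 Ca and 0.04155 O.
21.31 wt% Al2O3 ÷ 101.961 g/mol = 0.20900 mol, giving 0.41800 Al and 0.62700 O.
65.75 wt% SiO2 ÷ 60.083 g/mol = 1.09432 mol, giving 1.09432 Si and 2.18864 O.
Oxygen sums to 3.02547; scaling by 8/3.02547 = 2.64422 puts the formula on 8 O.
Ca: 0.04155 × 2.64422 = 0.110 atoms per formula unit.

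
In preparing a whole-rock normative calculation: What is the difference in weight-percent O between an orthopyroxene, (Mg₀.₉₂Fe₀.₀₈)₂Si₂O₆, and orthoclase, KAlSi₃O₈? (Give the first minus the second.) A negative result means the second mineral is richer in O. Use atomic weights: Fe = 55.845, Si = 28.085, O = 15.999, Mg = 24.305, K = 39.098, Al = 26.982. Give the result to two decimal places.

0.65 percentage points

O in (Mg₀.₉₂Fe₀.₀₈)₂Si₂O₆: molar mass 205.820 g/mol; 6×15.999 = 95.994 g → 46.64 wt%.
O in KAlSi₃O₈: molar mass 278.327 g/mol; 8×15.999 = 127.992 g → 45.99 wt%.
Difference = 46.64 − 45.99 = 0.65 percentage points.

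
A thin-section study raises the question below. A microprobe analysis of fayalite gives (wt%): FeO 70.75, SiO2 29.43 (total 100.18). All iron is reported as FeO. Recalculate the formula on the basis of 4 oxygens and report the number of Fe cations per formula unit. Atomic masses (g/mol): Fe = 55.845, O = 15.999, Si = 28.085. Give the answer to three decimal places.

FeO (M=71.844): mol = 0.98477; Fe = 0.98477, O = 0.98477.
SiO2 (M=60.083): mol = 0.48982; Si = 0.48982, O = 0.97964.
ΣO = 1.96441; factor = 4/ΣO = 2.03623.
Fe apfu = 0.98477 × 2.03623 = 2.005.

2.005 Fe apfu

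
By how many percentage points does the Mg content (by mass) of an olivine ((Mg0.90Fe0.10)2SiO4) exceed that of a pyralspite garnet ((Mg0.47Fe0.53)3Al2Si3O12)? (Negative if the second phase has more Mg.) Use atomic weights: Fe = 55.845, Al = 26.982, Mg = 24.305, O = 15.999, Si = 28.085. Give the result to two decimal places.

First mineral: 43.749 g Mg in 146.999 g formula = 29.76 wt% Mg.
Second mineral: 34.270 g Mg in 453.271 g formula = 7.56 wt% Mg.
29.76% − 7.56% gives a difference of 22.20 percentage points.

22.20 percentage points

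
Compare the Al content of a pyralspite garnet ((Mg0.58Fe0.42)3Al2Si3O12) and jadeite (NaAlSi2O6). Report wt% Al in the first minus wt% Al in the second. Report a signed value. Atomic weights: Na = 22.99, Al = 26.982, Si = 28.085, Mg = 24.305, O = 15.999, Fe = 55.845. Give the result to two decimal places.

-1.16 percentage points

First mineral: 53.964 g Al in 442.862 g formula = 12.19 wt% Al.
Second mineral: 26.982 g Al in 202.136 g formula = 13.35 wt% Al.
12.19% − 13.35% gives a difference of -1.16 percentage points.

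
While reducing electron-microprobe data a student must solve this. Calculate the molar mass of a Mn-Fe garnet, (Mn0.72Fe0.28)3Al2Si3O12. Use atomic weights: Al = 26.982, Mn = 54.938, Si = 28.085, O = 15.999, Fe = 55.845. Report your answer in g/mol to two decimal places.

495.78 g/mol

The formula mass is the sum 2.16*54.938 + 0.84*55.845 + 2*26.982 + 3*28.085 + 12*15.999.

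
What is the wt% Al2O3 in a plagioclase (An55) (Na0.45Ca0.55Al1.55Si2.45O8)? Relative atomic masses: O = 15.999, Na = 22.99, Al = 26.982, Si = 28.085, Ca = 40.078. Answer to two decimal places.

M(Na0.45Ca0.55Al1.55Si2.45O8) = 271.011 g/mol; M(Al2O3) = 101.961 g/mol.
Moles Al2O3 per formula unit = 1.55 Al ÷ 2 = 0.7750.
Al2O3 fraction = (0.7750 × 101.961) / 271.011 = 79.020/271.011 = 0.2916.

29.16 wt%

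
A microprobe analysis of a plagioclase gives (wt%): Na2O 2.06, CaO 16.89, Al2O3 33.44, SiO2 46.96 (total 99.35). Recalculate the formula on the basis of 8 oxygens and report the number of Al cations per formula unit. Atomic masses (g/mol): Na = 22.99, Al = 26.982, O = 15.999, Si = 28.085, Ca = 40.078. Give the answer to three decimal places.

1.821 Al apfu

Na2O: 2.06/61.979 = 0.03324 mol → 0.06648 mol Na, 0.03324 mol O.
CaO: 16.89/56.077 = 0.30119 mol → 0.30119 mol Ca, 0.30119 mol O.
Al2O3: 33.44/101.961 = 0.32797 mol → 0.65594 mol Al, 0.98391 mol O.
SiO2: 46.96/60.083 = 0.78159 mol → 0.78159 mol Si, 1.56318 mol O.
Total oxygen = 2.88152 mol. Normalization factor = 8/2.88152 = 2.77631.
Al per 8 O = 0.65594 × 2.77631 = 1.821.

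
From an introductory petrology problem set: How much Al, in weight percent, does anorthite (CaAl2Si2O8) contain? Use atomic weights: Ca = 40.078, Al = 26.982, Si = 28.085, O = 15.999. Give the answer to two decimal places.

M(CaAl2Si2O8) = 278.204 g/mol.
Al contributes 2 × 26.982 = 53.964 g per mole.
53.964/278.204 = 0.1940 → 19.40%.

19.40 weight percent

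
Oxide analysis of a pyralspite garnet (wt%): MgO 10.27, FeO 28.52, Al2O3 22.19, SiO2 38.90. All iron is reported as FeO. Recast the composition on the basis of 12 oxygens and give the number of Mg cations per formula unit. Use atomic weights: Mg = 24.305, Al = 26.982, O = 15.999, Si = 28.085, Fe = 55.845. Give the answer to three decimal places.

1.176 Mg apfu

MgO (M=40.304): mol = 0.25481; Mg = 0.25481, O = 0.25481.
FeO (M=71.844): mol = 0.39697; Fe = 0.39697, O = 0.39697.
Al2O3 (M=101.961): mol = 0.21763; Al = 0.43526, O = 0.65289.
SiO2 (M=60.083): mol = 0.64744; Si = 0.64744, O = 1.29488.
ΣO = 2.59955; factor = 12/ΣO = 4.61618.
Mg apfu = 0.25481 × 4.61618 = 1.176.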